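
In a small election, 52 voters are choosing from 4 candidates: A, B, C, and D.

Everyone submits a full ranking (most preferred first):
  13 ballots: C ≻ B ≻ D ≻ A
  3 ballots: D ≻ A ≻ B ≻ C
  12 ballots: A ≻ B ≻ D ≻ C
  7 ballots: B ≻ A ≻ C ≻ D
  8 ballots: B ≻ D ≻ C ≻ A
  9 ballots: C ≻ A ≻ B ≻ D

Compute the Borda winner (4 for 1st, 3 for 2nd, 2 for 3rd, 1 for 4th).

B

A: 13×1 + 3×3 + 12×4 + 7×3 + 8×1 + 9×3 = 126
B: 13×3 + 3×2 + 12×3 + 7×4 + 8×4 + 9×2 = 159
C: 13×4 + 3×1 + 12×1 + 7×2 + 8×2 + 9×4 = 133
D: 13×2 + 3×4 + 12×2 + 7×1 + 8×3 + 9×1 = 102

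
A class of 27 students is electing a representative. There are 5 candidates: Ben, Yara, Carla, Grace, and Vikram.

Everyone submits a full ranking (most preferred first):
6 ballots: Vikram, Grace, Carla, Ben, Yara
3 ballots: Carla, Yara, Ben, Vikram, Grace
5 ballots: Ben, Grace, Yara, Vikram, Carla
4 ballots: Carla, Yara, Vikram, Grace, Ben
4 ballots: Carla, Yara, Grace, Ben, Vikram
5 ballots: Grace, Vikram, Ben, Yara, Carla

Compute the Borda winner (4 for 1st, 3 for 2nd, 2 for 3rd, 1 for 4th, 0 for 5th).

Grace

Ben: 6×1 + 3×2 + 5×4 + 4×0 + 4×1 + 5×2 = 46
Yara: 6×0 + 3×3 + 5×2 + 4×3 + 4×3 + 5×1 = 48
Carla: 6×2 + 3×4 + 5×0 + 4×4 + 4×4 + 5×0 = 56
Grace: 6×3 + 3×0 + 5×3 + 4×1 + 4×2 + 5×4 = 65
Vikram: 6×4 + 3×1 + 5×1 + 4×2 + 4×0 + 5×3 = 55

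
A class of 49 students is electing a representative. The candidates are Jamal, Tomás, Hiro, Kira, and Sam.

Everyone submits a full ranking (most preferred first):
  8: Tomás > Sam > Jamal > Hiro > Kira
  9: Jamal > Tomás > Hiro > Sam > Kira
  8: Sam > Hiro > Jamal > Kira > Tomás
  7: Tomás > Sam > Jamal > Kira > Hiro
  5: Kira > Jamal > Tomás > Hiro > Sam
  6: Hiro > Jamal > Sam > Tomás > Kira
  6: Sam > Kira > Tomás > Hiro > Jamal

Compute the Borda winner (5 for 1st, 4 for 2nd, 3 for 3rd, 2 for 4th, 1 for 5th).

Jamal: 8×3 + 9×5 + 8×3 + 7×3 + 5×4 + 6×4 + 6×1 = 164
Tomás: 8×5 + 9×4 + 8×1 + 7×5 + 5×3 + 6×2 + 6×3 = 164
Hiro: 8×2 + 9×3 + 8×4 + 7×1 + 5×2 + 6×5 + 6×2 = 134
Kira: 8×1 + 9×1 + 8×2 + 7×2 + 5×5 + 6×1 + 6×4 = 102
Sam: 8×4 + 9×2 + 8×5 + 7×4 + 5×1 + 6×3 + 6×5 = 171

Sam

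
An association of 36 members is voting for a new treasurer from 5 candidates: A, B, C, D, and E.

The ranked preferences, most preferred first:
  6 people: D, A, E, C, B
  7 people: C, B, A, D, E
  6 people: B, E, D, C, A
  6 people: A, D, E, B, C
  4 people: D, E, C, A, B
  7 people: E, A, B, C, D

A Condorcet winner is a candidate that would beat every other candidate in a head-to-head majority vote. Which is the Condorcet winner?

A

A vs B: 23–13
A vs C: 19–17
A vs D: 20–16
A vs E: 19–17
A beats every other candidate.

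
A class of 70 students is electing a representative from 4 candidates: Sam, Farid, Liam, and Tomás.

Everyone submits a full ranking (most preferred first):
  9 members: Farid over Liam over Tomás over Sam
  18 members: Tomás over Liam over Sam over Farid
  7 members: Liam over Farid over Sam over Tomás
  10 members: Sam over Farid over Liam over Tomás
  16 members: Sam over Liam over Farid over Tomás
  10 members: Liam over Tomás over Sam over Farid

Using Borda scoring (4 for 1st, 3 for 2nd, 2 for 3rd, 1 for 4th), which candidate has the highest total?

Liam

Sam: 9×1 + 18×2 + 7×2 + 10×4 + 16×4 + 10×2 = 183
Farid: 9×4 + 18×1 + 7×3 + 10×3 + 16×2 + 10×1 = 147
Liam: 9×3 + 18×3 + 7×4 + 10×2 + 16×3 + 10×4 = 217
Tomás: 9×2 + 18×4 + 7×1 + 10×1 + 16×1 + 10×3 = 153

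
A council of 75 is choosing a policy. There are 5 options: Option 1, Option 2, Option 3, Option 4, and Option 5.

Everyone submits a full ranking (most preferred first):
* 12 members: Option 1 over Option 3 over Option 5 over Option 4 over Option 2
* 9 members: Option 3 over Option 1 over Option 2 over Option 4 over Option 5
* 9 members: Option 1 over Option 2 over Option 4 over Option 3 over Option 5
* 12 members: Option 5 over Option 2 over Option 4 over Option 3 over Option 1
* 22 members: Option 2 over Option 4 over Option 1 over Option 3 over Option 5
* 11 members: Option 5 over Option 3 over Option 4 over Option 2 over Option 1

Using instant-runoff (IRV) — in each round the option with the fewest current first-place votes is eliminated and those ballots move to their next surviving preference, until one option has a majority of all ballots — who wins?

Option 1

Round 1: Option 1 21, Option 2 22, Option 3 9, Option 4 0, Option 5 23. Option 4 eliminated.
Round 2: Option 1 21, Option 2 22, Option 3 9, Option 5 23. Option 3 eliminated.
Round 3: Option 1 30, Option 2 22, Option 5 23. Option 2 eliminated.
Round 4: Option 1 52, Option 5 23. Option 1 has a majority (≥38).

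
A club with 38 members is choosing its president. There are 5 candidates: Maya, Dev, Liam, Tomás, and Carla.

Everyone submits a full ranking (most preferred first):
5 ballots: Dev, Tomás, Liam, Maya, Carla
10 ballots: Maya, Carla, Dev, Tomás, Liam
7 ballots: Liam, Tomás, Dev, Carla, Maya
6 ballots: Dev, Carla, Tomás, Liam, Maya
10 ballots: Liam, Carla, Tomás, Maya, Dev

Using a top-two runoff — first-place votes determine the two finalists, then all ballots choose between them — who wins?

Round 1 first-place votes: Maya 10, Dev 11, Liam 17, Tomás 0, Carla 0. Liam and Dev advance.
Runoff: Liam is ranked above Dev on 17 ballots, Dev above Liam on 21.

Dev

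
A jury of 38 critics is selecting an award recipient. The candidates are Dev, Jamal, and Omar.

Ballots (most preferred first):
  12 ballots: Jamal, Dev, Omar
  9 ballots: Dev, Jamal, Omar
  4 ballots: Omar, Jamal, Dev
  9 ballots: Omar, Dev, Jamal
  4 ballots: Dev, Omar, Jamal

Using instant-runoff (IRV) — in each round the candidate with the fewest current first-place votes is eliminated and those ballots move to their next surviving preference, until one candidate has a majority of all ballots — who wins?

Dev

Round 1: Dev 13, Jamal 12, Omar 13. Jamal eliminated.
Round 2: Dev 25, Omar 13. Dev has a majority (≥20).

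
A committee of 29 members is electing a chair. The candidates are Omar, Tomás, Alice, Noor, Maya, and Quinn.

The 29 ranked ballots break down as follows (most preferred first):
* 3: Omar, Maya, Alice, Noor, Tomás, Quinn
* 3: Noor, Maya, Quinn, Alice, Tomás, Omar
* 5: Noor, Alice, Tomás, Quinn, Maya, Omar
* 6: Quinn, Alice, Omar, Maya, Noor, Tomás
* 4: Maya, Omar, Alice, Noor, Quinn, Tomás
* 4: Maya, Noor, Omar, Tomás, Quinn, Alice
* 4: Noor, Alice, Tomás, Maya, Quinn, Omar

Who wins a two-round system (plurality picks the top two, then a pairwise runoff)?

Maya

Round 1 first-place votes: Omar 3, Tomás 0, Alice 0, Noor 12, Maya 8, Quinn 6. Noor and Maya advance.
Runoff: Noor is ranked above Maya on 12 ballots, Maya above Noor on 17.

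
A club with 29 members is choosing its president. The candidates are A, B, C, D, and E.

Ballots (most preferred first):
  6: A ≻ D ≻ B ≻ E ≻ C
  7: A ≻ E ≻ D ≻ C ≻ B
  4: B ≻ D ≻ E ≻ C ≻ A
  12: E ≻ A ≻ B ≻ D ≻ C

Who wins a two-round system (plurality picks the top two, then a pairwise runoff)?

E

Round 1 first-place votes: A 13, B 4, C 0, D 0, E 12. A and E advance.
Runoff: A is ranked above E on 13 ballots, E above A on 16.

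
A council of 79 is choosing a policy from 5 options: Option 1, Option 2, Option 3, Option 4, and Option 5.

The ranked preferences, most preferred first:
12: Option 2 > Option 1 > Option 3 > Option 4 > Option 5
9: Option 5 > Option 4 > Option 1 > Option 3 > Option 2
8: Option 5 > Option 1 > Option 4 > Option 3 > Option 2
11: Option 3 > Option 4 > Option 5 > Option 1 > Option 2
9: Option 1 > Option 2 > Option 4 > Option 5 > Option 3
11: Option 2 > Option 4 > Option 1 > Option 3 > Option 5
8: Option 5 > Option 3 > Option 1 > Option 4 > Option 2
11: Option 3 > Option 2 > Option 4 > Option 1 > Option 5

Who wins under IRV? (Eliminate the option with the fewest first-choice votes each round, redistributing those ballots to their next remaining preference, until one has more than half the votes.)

Round 1: Option 1 9, Option 2 23, Option 3 22, Option 4 0, Option 5 25. Option 4 eliminated.
Round 2: Option 1 9, Option 2 23, Option 3 22, Option 5 25. Option 1 eliminated.
Round 3: Option 2 32, Option 3 22, Option 5 25. Option 3 eliminated.
Round 4: Option 2 43, Option 5 36. Option 2 has a majority (≥40).

Option 2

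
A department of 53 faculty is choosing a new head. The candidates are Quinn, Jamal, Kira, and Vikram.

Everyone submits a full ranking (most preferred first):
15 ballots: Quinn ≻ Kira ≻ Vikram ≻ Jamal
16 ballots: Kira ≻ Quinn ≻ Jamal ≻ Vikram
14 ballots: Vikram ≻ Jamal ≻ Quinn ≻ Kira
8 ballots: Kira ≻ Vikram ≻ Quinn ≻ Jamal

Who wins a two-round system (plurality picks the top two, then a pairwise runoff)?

Quinn

Round 1 first-place votes: Quinn 15, Jamal 0, Kira 24, Vikram 14. Kira and Quinn advance.
Runoff: Kira is ranked above Quinn on 24 ballots, Quinn above Kira on 29.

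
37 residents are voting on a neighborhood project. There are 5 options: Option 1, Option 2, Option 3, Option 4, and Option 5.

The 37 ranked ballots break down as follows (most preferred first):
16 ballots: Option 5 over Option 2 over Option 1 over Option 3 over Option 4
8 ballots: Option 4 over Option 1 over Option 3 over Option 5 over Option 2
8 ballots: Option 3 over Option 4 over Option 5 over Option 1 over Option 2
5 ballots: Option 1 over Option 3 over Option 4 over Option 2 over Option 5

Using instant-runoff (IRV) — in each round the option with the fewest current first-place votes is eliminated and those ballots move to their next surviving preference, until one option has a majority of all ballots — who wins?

Round 1: Option 1 5, Option 2 0, Option 3 8, Option 4 8, Option 5 16. Option 2 eliminated.
Round 2: Option 1 5, Option 3 8, Option 4 8, Option 5 16. Option 1 eliminated.
Round 3: Option 3 13, Option 4 8, Option 5 16. Option 4 eliminated.
Round 4: Option 3 21, Option 5 16. Option 3 has a majority (≥19).

Option 3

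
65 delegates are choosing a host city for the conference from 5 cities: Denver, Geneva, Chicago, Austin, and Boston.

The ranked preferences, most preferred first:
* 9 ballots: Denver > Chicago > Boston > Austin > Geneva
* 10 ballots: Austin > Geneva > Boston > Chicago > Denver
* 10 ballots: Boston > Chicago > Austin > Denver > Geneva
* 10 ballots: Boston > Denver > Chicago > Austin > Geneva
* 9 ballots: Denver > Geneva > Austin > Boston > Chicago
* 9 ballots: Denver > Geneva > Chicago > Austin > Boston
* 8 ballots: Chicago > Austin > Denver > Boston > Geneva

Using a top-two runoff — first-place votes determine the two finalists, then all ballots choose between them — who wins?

Denver

Round 1 first-place votes: Denver 27, Geneva 0, Chicago 8, Austin 10, Boston 20. Denver and Boston advance.
Runoff: Denver is ranked above Boston on 35 ballots, Boston above Denver on 30.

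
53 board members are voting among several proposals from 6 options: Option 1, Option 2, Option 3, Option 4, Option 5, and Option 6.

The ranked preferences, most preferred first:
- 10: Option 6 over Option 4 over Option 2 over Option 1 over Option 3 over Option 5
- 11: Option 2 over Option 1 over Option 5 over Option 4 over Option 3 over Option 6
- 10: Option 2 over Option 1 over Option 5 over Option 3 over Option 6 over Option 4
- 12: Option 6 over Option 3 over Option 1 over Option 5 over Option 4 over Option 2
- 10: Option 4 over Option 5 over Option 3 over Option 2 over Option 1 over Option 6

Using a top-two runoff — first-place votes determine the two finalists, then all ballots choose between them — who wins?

Option 2

Round 1 first-place votes: Option 1 0, Option 2 21, Option 3 0, Option 4 10, Option 5 0, Option 6 22. Option 6 and Option 2 advance.
Runoff: Option 6 is ranked above Option 2 on 22 ballots, Option 2 above Option 6 on 31.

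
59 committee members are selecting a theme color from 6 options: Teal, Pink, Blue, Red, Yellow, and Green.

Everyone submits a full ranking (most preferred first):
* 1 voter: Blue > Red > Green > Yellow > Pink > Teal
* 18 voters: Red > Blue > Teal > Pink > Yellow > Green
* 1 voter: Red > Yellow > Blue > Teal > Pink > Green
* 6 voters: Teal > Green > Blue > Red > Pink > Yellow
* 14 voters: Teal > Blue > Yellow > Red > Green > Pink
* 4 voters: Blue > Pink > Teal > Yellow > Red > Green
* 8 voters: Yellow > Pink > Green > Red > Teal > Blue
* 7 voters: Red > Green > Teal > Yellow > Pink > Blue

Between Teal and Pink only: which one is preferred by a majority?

Teal is ranked above Pink on 46 ballots; Pink above Teal on 13.

Teal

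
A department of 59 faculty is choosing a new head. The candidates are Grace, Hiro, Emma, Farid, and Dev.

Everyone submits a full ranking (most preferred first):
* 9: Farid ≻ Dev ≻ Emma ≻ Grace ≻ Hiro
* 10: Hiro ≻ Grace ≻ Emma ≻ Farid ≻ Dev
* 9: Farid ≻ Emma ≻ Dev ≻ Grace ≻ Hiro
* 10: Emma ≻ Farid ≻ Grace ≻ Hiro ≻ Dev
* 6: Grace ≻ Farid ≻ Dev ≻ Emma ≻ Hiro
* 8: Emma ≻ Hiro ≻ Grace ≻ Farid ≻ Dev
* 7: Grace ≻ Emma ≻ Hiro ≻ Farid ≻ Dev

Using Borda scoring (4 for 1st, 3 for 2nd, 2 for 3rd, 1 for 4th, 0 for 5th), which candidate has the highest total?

Grace: 9×1 + 10×3 + 9×1 + 10×2 + 6×4 + 8×2 + 7×4 = 136
Hiro: 9×0 + 10×4 + 9×0 + 10×1 + 6×0 + 8×3 + 7×2 = 88
Emma: 9×2 + 10×2 + 9×3 + 10×4 + 6×1 + 8×4 + 7×3 = 164
Farid: 9×4 + 10×1 + 9×4 + 10×3 + 6×3 + 8×1 + 7×1 = 145
Dev: 9×3 + 10×0 + 9×2 + 10×0 + 6×2 + 8×0 + 7×0 = 57

Emma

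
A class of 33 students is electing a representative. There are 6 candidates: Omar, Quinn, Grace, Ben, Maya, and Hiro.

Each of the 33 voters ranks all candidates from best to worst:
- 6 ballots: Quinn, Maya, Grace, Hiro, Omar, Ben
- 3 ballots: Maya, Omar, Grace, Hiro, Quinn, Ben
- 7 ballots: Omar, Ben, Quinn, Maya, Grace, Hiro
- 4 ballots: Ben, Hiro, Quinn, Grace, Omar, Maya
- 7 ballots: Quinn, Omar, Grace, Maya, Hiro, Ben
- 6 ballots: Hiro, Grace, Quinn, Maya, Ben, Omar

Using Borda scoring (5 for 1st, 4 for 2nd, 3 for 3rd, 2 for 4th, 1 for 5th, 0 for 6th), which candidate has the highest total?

Quinn

Omar: 6×1 + 3×4 + 7×5 + 4×1 + 7×4 + 6×0 = 85
Quinn: 6×5 + 3×1 + 7×3 + 4×3 + 7×5 + 6×3 = 119
Grace: 6×3 + 3×3 + 7×1 + 4×2 + 7×3 + 6×4 = 87
Ben: 6×0 + 3×0 + 7×4 + 4×5 + 7×0 + 6×1 = 54
Maya: 6×4 + 3×5 + 7×2 + 4×0 + 7×2 + 6×2 = 79
Hiro: 6×2 + 3×2 + 7×0 + 4×4 + 7×1 + 6×5 = 71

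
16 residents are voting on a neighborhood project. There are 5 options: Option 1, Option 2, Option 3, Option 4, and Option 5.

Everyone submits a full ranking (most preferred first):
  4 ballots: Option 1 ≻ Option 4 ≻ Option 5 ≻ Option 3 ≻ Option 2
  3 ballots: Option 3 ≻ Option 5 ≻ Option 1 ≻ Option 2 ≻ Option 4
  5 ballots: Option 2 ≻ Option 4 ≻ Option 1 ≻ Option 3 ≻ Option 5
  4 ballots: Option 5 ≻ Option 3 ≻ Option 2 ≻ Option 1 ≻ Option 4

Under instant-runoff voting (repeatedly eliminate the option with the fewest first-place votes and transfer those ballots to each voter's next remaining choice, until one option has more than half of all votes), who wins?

Round 1: Option 1 4, Option 2 5, Option 3 3, Option 4 0, Option 5 4. Option 4 eliminated.
Round 2: Option 1 4, Option 2 5, Option 3 3, Option 5 4. Option 3 eliminated.
Round 3: Option 1 4, Option 2 5, Option 5 7. Option 1 eliminated.
Round 4: Option 2 5, Option 5 11. Option 5 has a majority (≥9).

Option 5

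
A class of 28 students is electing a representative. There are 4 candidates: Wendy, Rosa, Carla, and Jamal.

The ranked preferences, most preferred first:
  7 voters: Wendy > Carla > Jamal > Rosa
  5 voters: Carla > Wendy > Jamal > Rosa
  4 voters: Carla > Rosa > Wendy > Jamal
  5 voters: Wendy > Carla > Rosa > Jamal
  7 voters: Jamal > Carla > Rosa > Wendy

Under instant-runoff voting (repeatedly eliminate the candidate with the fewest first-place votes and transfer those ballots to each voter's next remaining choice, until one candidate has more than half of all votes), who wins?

Round 1: Wendy 12, Rosa 0, Carla 9, Jamal 7. Rosa eliminated.
Round 2: Wendy 12, Carla 9, Jamal 7. Jamal eliminated.
Round 3: Wendy 12, Carla 16. Carla has a majority (≥15).

Carla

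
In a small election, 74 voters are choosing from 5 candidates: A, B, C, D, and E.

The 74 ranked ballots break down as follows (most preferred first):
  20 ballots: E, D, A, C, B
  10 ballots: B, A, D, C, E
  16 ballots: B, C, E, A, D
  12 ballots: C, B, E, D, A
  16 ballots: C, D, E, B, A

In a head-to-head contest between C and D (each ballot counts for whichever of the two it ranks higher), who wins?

C

C is ranked above D on 44 ballots; D above C on 30.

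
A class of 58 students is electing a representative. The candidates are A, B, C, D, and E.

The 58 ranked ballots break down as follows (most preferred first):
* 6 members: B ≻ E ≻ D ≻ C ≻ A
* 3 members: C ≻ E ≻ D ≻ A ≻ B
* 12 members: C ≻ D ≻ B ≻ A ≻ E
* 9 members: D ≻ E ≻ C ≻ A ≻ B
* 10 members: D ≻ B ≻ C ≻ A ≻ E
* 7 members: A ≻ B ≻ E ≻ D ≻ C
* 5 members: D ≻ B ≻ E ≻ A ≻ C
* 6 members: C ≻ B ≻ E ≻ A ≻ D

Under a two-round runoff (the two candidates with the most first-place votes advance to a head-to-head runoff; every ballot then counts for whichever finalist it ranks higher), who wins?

Round 1 first-place votes: A 7, B 6, C 21, D 24, E 0. D and C advance.
Runoff: D is ranked above C on 37 ballots, C above D on 21.

D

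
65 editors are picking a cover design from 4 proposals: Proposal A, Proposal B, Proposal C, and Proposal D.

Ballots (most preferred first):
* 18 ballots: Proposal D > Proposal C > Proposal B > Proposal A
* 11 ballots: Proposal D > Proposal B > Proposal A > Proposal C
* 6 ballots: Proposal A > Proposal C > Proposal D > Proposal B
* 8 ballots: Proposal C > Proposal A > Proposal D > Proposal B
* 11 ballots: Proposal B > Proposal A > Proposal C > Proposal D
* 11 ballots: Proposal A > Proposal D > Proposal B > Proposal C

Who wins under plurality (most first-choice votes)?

First-place votes: Proposal A 17, Proposal B 11, Proposal C 8, Proposal D 29.

Proposal D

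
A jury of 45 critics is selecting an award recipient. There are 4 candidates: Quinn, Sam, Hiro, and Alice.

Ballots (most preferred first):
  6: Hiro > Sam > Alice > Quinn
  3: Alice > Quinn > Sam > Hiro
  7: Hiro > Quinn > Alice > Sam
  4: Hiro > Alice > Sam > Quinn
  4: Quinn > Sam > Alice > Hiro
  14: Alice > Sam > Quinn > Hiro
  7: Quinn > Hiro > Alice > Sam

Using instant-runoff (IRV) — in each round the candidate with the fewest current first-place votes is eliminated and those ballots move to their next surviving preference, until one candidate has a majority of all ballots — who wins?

Hiro

Round 1: Quinn 11, Sam 0, Hiro 17, Alice 17. Sam eliminated.
Round 2: Quinn 11, Hiro 17, Alice 17. Quinn eliminated.
Round 3: Hiro 24, Alice 21. Hiro has a majority (≥23).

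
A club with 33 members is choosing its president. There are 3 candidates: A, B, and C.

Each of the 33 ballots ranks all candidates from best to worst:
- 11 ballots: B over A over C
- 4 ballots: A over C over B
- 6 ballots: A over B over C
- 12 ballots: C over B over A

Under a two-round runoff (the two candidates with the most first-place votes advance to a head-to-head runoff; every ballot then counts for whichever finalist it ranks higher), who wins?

Round 1 first-place votes: A 10, B 11, C 12. C and B advance.
Runoff: C is ranked above B on 16 ballots, B above C on 17.

B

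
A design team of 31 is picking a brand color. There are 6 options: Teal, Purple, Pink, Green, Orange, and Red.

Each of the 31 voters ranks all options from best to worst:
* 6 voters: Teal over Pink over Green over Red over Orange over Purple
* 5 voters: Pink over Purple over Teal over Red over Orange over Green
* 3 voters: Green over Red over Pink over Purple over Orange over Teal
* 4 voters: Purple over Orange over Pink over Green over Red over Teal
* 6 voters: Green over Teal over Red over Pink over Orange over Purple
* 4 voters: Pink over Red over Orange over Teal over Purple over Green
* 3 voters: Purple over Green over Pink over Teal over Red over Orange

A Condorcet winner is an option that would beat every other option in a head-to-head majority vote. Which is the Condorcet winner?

Pink

Pink vs Teal: 19–12
Pink vs Purple: 24–7
Pink vs Green: 19–12
Pink vs Orange: 27–4
Pink vs Red: 22–9
Pink beats every other option.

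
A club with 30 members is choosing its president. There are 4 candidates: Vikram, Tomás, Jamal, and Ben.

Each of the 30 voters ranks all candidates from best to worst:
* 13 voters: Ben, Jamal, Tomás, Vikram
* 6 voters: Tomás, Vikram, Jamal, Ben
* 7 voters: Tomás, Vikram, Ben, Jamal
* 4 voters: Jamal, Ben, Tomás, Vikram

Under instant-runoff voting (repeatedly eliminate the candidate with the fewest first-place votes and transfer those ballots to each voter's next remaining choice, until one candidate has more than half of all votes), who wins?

Round 1: Vikram 0, Tomás 13, Jamal 4, Ben 13. Vikram eliminated.
Round 2: Tomás 13, Jamal 4, Ben 13. Jamal eliminated.
Round 3: Tomás 13, Ben 17. Ben has a majority (≥16).

Ben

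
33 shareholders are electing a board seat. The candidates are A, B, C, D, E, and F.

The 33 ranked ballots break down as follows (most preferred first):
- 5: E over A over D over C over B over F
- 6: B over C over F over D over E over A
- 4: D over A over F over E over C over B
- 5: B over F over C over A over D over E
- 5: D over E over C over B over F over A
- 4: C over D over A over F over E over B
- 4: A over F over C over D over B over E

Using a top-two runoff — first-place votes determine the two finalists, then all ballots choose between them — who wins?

Round 1 first-place votes: A 4, B 11, C 4, D 9, E 5, F 0. B and D advance.
Runoff: B is ranked above D on 11 ballots, D above B on 22.

D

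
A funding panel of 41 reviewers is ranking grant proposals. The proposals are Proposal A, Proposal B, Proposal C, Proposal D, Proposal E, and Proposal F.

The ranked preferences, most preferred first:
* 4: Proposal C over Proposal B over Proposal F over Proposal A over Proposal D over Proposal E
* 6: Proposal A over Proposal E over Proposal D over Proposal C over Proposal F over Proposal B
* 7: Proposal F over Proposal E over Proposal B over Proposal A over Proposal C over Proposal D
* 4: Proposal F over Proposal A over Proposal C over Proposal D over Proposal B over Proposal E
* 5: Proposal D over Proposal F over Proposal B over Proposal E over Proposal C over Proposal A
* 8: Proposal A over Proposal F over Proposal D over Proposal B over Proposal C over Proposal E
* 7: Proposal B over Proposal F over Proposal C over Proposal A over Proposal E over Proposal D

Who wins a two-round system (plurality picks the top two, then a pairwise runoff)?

Round 1 first-place votes: Proposal A 14, Proposal B 7, Proposal C 4, Proposal D 5, Proposal E 0, Proposal F 11. Proposal A and Proposal F advance.
Runoff: Proposal A is ranked above Proposal F on 14 ballots, Proposal F above Proposal A on 27.

Proposal F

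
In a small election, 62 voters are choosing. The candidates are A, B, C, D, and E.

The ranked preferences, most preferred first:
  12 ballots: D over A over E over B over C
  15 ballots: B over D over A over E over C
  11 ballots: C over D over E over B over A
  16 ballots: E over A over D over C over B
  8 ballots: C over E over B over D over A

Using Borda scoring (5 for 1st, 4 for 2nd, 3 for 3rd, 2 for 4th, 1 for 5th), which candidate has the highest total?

A: 12×4 + 15×3 + 11×1 + 16×4 + 8×1 = 176
B: 12×2 + 15×5 + 11×2 + 16×1 + 8×3 = 161
C: 12×1 + 15×1 + 11×5 + 16×2 + 8×5 = 154
D: 12×5 + 15×4 + 11×4 + 16×3 + 8×2 = 228
E: 12×3 + 15×2 + 11×3 + 16×5 + 8×4 = 211

D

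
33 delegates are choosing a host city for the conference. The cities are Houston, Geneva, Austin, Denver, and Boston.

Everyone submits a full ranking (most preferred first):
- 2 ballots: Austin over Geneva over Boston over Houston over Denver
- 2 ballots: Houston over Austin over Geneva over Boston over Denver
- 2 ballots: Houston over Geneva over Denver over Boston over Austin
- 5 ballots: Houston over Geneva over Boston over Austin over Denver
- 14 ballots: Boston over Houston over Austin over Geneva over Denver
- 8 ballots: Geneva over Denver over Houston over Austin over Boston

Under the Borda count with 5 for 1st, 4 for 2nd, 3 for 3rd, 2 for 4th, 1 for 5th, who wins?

Houston

Houston: 2×2 + 2×5 + 2×5 + 5×5 + 14×4 + 8×3 = 129
Geneva: 2×4 + 2×3 + 2×4 + 5×4 + 14×2 + 8×5 = 110
Austin: 2×5 + 2×4 + 2×1 + 5×2 + 14×3 + 8×2 = 88
Denver: 2×1 + 2×1 + 2×3 + 5×1 + 14×1 + 8×4 = 61
Boston: 2×3 + 2×2 + 2×2 + 5×3 + 14×5 + 8×1 = 107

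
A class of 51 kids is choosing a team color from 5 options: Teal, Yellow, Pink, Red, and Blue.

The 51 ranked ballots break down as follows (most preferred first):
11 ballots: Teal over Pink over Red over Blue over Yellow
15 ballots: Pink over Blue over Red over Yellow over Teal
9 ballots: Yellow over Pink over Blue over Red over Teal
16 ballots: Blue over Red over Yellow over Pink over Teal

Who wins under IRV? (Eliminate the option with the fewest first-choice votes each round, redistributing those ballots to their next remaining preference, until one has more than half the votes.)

Pink

Round 1: Teal 11, Yellow 9, Pink 15, Red 0, Blue 16. Red eliminated.
Round 2: Teal 11, Yellow 9, Pink 15, Blue 16. Yellow eliminated.
Round 3: Teal 11, Pink 24, Blue 16. Teal eliminated.
Round 4: Pink 35, Blue 16. Pink has a majority (≥26).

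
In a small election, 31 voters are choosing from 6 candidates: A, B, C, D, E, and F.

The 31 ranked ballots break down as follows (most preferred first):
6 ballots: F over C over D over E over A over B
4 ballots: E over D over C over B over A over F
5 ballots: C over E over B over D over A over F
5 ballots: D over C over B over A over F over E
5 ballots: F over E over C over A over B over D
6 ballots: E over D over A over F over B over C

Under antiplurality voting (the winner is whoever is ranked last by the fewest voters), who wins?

A

Last-place votes: A 0, B 6, C 6, D 5, E 5, F 9.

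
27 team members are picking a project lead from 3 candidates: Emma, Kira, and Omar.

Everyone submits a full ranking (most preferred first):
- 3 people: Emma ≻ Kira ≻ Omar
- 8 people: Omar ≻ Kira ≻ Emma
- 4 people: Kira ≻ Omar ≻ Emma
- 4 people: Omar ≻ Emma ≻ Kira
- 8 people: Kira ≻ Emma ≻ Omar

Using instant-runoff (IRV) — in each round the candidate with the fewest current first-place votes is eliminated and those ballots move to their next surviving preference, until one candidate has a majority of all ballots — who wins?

Round 1: Emma 3, Kira 12, Omar 12. Emma eliminated.
Round 2: Kira 15, Omar 12. Kira has a majority (≥14).

Kira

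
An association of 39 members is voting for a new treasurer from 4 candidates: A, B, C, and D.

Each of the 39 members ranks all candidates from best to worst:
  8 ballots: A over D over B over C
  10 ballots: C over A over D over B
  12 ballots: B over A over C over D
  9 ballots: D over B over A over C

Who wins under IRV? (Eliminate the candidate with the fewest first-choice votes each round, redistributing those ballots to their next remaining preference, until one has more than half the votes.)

Round 1: A 8, B 12, C 10, D 9. A eliminated.
Round 2: B 12, C 10, D 17. C eliminated.
Round 3: B 12, D 27. D has a majority (≥20).

D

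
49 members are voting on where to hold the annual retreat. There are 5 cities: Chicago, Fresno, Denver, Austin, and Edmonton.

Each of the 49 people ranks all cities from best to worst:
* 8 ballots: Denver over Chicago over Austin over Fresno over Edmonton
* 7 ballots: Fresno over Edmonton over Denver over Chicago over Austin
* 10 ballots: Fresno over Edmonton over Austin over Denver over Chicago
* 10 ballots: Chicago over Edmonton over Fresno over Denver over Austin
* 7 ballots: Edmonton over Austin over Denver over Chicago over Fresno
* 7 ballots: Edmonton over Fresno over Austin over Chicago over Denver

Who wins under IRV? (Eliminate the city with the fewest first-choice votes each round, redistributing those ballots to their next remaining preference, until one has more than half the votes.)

Chicago

Round 1: Chicago 10, Fresno 17, Denver 8, Austin 0, Edmonton 14. Austin eliminated.
Round 2: Chicago 10, Fresno 17, Denver 8, Edmonton 14. Denver eliminated.
Round 3: Chicago 18, Fresno 17, Edmonton 14. Edmonton eliminated.
Round 4: Chicago 25, Fresno 24. Chicago has a majority (≥25).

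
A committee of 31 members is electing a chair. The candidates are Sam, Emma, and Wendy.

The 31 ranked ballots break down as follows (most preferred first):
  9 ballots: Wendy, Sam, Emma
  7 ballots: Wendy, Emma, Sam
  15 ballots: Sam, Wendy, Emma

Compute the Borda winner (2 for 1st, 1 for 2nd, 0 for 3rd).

Wendy

Sam: 9×1 + 7×0 + 15×2 = 39
Emma: 9×0 + 7×1 + 15×0 = 7
Wendy: 9×2 + 7×2 + 15×1 = 47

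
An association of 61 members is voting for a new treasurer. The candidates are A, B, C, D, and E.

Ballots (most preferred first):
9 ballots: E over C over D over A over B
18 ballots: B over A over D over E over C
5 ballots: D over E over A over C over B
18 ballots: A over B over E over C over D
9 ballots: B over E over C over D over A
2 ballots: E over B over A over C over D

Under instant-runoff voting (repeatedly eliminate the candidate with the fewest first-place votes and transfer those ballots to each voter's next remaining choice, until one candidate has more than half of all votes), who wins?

Round 1: A 18, B 27, C 0, D 5, E 11. C eliminated.
Round 2: A 18, B 27, D 5, E 11. D eliminated.
Round 3: A 18, B 27, E 16. E eliminated.
Round 4: A 32, B 29. A has a majority (≥31).

A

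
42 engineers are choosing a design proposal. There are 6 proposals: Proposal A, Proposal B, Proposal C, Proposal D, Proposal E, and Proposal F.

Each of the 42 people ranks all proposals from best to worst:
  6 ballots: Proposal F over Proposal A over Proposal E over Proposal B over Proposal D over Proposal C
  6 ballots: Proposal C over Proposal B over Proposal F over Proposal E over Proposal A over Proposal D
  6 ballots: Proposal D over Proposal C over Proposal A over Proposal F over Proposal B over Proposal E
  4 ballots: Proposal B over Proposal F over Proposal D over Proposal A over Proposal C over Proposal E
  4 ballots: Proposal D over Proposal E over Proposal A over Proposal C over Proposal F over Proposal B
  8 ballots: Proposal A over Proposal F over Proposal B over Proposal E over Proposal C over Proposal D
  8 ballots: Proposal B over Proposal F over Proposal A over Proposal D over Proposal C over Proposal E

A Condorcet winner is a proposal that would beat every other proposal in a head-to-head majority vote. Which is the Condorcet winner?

Proposal F

Proposal F vs Proposal A: 24–18
Proposal F vs Proposal B: 24–18
Proposal F vs Proposal C: 26–16
Proposal F vs Proposal D: 32–10
Proposal F vs Proposal E: 38–4
Proposal F beats every other proposal.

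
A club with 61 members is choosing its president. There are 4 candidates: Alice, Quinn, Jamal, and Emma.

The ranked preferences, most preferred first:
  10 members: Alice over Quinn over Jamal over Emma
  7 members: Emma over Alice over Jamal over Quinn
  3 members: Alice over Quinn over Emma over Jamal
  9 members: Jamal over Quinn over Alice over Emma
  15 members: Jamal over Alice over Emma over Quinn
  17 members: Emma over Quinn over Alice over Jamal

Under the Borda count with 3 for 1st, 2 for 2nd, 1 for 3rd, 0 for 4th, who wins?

Alice: 10×3 + 7×2 + 3×3 + 9×1 + 15×2 + 17×1 = 109
Quinn: 10×2 + 7×0 + 3×2 + 9×2 + 15×0 + 17×2 = 78
Jamal: 10×1 + 7×1 + 3×0 + 9×3 + 15×3 + 17×0 = 89
Emma: 10×0 + 7×3 + 3×1 + 9×0 + 15×1 + 17×3 = 90

Alice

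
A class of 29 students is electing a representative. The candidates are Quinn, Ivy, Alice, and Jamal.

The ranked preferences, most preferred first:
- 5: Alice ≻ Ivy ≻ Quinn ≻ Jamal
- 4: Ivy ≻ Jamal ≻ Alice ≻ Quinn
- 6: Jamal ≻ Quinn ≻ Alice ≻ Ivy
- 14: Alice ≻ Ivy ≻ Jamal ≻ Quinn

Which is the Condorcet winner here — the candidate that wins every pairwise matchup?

Alice vs Quinn: 23–6
Alice vs Ivy: 25–4
Alice vs Jamal: 19–10
Alice beats every other candidate.

Alice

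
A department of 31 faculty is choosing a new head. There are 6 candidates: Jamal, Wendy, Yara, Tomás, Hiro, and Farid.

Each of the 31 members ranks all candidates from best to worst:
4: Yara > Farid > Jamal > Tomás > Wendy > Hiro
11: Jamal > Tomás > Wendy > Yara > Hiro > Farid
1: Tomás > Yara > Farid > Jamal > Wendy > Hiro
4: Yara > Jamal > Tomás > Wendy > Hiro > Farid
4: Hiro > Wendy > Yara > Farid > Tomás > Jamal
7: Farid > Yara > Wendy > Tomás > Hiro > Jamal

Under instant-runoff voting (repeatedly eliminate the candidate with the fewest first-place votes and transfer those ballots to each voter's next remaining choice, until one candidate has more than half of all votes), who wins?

Round 1: Jamal 11, Wendy 0, Yara 8, Tomás 1, Hiro 4, Farid 7. Wendy eliminated.
Round 2: Jamal 11, Yara 8, Tomás 1, Hiro 4, Farid 7. Tomás eliminated.
Round 3: Jamal 11, Yara 9, Hiro 4, Farid 7. Hiro eliminated.
Round 4: Jamal 11, Yara 13, Farid 7. Farid eliminated.
Round 5: Jamal 11, Yara 20. Yara has a majority (≥16).

Yara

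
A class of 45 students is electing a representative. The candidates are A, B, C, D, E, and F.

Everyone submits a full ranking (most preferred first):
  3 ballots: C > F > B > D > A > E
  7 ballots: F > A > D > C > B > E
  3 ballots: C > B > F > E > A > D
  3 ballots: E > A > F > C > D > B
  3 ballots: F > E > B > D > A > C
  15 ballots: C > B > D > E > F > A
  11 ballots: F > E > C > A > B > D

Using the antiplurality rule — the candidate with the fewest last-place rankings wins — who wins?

Last-place votes: A 15, B 3, C 3, D 14, E 10, F 0.

F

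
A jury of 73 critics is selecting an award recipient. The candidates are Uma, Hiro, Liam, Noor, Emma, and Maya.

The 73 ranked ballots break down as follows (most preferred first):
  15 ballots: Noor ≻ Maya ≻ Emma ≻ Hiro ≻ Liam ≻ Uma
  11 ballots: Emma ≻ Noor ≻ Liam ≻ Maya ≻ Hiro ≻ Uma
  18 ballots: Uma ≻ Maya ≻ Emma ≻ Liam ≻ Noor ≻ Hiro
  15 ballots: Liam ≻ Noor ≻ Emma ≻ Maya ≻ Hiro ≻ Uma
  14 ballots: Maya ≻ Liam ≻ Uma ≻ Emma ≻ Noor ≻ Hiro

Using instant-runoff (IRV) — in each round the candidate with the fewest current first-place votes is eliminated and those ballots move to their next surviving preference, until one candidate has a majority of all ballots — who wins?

Liam

Round 1: Uma 18, Hiro 0, Liam 15, Noor 15, Emma 11, Maya 14. Hiro eliminated.
Round 2: Uma 18, Liam 15, Noor 15, Emma 11, Maya 14. Emma eliminated.
Round 3: Uma 18, Liam 15, Noor 26, Maya 14. Maya eliminated.
Round 4: Uma 18, Liam 29, Noor 26. Uma eliminated.
Round 5: Liam 47, Noor 26. Liam has a majority (≥37).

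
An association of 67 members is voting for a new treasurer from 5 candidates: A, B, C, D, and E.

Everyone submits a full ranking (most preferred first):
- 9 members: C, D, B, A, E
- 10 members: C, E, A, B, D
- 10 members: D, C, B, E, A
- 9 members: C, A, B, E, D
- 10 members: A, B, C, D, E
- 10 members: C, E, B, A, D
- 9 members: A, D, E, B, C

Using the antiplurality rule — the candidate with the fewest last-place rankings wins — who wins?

B

Last-place votes: A 10, B 0, C 9, D 29, E 19.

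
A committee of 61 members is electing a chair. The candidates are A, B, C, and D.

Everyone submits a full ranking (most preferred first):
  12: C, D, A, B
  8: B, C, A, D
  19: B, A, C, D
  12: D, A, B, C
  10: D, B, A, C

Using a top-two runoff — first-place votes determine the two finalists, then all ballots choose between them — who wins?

Round 1 first-place votes: A 0, B 27, C 12, D 22. B and D advance.
Runoff: B is ranked above D on 27 ballots, D above B on 34.

D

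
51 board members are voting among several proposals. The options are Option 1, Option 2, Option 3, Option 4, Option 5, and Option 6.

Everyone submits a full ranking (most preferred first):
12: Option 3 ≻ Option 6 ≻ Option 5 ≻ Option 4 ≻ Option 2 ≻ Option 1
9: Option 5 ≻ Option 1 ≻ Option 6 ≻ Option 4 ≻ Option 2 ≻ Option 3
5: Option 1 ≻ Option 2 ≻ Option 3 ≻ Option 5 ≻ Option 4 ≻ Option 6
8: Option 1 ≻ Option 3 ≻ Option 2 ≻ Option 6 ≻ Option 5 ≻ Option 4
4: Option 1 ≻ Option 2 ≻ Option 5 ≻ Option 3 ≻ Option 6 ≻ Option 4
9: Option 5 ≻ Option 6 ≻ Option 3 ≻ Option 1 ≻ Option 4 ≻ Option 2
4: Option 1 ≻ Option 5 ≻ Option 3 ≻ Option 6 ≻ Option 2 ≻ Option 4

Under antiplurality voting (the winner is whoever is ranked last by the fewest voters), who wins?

Last-place votes: Option 1 12, Option 2 9, Option 3 9, Option 4 16, Option 5 0, Option 6 5.

Option 5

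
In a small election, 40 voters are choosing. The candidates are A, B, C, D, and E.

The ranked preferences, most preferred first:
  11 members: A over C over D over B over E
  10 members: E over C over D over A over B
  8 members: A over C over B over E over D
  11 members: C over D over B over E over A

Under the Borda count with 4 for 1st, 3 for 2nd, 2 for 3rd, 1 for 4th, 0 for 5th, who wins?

A: 11×4 + 10×1 + 8×4 + 11×0 = 86
B: 11×1 + 10×0 + 8×2 + 11×2 = 49
C: 11×3 + 10×3 + 8×3 + 11×4 = 131
D: 11×2 + 10×2 + 8×0 + 11×3 = 75
E: 11×0 + 10×4 + 8×1 + 11×1 = 59

C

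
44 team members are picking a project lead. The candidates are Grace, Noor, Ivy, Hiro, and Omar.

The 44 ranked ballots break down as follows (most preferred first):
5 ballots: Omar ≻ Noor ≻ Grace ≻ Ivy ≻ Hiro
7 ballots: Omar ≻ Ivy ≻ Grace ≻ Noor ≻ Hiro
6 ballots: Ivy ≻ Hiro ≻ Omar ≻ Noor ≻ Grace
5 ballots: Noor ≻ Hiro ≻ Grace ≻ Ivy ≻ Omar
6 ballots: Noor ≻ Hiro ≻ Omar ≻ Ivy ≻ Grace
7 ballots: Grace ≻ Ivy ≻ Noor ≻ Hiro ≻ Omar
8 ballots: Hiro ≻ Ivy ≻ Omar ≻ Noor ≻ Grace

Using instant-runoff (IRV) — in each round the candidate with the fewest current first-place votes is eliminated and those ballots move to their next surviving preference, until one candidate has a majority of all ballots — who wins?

Noor

Round 1: Grace 7, Noor 11, Ivy 6, Hiro 8, Omar 12. Ivy eliminated.
Round 2: Grace 7, Noor 11, Hiro 14, Omar 12. Grace eliminated.
Round 3: Noor 18, Hiro 14, Omar 12. Omar eliminated.
Round 4: Noor 30, Hiro 14. Noor has a majority (≥23).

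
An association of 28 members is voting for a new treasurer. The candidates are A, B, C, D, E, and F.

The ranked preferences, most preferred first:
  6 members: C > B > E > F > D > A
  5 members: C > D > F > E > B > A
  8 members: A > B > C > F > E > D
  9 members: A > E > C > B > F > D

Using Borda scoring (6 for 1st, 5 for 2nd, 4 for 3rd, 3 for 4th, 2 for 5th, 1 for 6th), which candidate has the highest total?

A: 6×1 + 5×1 + 8×6 + 9×6 = 113
B: 6×5 + 5×2 + 8×5 + 9×3 = 107
C: 6×6 + 5×6 + 8×4 + 9×4 = 134
D: 6×2 + 5×5 + 8×1 + 9×1 = 54
E: 6×4 + 5×3 + 8×2 + 9×5 = 100
F: 6×3 + 5×4 + 8×3 + 9×2 = 80

C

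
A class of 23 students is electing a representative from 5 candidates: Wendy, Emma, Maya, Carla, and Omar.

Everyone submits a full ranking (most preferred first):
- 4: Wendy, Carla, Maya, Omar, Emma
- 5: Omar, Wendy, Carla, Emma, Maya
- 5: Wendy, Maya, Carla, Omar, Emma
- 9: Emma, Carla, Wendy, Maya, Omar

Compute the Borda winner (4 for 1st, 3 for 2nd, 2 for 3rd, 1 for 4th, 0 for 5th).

Wendy: 4×4 + 5×3 + 5×4 + 9×2 = 69
Emma: 4×0 + 5×1 + 5×0 + 9×4 = 41
Maya: 4×2 + 5×0 + 5×3 + 9×1 = 32
Carla: 4×3 + 5×2 + 5×2 + 9×3 = 59
Omar: 4×1 + 5×4 + 5×1 + 9×0 = 29

Wendy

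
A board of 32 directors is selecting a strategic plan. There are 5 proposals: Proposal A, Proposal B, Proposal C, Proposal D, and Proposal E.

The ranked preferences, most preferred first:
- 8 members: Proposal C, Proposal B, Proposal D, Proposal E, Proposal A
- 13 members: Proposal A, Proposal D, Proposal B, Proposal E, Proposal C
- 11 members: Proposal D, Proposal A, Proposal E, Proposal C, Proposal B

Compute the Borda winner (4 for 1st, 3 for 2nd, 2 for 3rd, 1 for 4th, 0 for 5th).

Proposal D

Proposal A: 8×0 + 13×4 + 11×3 = 85
Proposal B: 8×3 + 13×2 + 11×0 = 50
Proposal C: 8×4 + 13×0 + 11×1 = 43
Proposal D: 8×2 + 13×3 + 11×4 = 99
Proposal E: 8×1 + 13×1 + 11×2 = 43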